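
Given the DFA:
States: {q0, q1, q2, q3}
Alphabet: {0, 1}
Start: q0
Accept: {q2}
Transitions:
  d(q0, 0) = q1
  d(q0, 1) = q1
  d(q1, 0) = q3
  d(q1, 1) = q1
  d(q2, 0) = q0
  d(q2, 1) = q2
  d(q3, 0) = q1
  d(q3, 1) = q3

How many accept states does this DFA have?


Accept states listed: {q2}
Counting: q2(1)

1


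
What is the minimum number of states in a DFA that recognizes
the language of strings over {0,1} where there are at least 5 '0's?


States: count = 0, 1, ..., 4, and a final '>= 5' state.
Total: 5 + 1 = 6. Accept = '>= 5' state.

6


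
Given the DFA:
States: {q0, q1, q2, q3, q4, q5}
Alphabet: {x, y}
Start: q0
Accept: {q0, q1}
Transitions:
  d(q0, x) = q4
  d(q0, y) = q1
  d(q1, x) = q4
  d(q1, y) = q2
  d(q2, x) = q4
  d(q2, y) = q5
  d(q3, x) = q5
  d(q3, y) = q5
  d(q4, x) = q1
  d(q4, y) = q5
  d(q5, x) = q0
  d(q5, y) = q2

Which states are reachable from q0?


BFS from q0:
  layer 0: {q0}
  layer 1: {q1, q4}
  layer 2: {q2, q5}

{q0, q1, q2, q4, q5}


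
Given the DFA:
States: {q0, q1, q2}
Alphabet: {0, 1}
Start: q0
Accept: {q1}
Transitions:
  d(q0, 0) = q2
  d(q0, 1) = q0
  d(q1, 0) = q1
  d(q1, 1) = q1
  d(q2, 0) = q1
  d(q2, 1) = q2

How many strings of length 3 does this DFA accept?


Enumerating all length-3 strings:
  "000" -> q1 [accept]
  "001" -> q1 [accept]
  "010" -> q1 [accept]
  "011" -> q2 [reject]
  "100" -> q1 [accept]
  "101" -> q2 [reject]
  "110" -> q2 [reject]
  "111" -> q0 [reject]

4 out of 8


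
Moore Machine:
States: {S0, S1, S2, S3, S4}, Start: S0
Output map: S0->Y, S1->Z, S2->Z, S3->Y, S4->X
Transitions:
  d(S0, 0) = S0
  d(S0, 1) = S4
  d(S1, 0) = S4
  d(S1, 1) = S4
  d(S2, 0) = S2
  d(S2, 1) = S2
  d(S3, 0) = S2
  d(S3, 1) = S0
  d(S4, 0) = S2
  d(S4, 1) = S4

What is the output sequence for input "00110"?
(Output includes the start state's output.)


Start: S0 (output Y)
  --0--> S0 (output Y)
  --0--> S0 (output Y)
  --1--> S4 (output X)
  --1--> S4 (output X)
  --0--> S2 (output Z)

"YYYXXZ"


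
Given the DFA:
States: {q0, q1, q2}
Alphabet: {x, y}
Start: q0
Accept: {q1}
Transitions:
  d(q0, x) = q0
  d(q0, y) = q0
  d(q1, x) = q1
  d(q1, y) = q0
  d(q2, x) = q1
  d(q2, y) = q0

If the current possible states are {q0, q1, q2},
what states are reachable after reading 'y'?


Apply transition on 'y' from each current state:
  d(q0, y) = q0
  d(q1, y) = q0
  d(q2, y) = q0

{q0}


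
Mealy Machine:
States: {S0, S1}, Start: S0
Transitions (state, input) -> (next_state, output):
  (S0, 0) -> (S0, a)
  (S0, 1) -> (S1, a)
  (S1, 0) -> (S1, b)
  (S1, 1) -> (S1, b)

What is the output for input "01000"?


Step-by-step:
  (S0, 0) -> (S0, a)
  (S0, 1) -> (S1, a)
  (S1, 0) -> (S1, b)
  (S1, 0) -> (S1, b)
  (S1, 0) -> (S1, b)

"aabbb"


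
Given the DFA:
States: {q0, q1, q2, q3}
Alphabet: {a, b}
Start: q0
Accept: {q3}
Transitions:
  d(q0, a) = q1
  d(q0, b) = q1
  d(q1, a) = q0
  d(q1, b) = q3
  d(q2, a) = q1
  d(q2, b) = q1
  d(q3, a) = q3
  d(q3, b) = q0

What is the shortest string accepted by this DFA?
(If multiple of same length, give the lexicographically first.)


BFS by string length (lex-first path to each state shown):
  len 0: q0<-""
  len 1: q1<-"a"
  len 2: q0<-"aa", q3<-"ab"
Found accept state at length 2.

"ab"


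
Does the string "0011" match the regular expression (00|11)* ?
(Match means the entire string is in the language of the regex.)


|string| = 4; first = '0'; last = '1'

Yes, "0011" matches (00|11)*


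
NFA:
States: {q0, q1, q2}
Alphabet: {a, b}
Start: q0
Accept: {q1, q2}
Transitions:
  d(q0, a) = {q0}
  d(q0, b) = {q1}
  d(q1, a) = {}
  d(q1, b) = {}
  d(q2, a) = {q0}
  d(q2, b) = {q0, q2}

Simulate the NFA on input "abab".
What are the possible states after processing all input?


Start: {q0}
  --a--> {q0}
  --b--> {q1}
  --a--> {}
  --b--> {}

{} (empty set, no valid transitions)


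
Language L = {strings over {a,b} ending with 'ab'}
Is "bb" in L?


last two symbols = 'bb'

No, "bb" is not in L


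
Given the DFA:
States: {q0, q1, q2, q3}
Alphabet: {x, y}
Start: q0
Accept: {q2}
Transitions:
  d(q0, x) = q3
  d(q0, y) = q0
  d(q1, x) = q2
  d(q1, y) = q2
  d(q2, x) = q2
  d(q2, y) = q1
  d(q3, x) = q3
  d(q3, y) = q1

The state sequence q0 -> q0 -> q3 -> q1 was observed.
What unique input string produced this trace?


Trace back each transition to find the symbol:
  q0 --[y]--> q0
  q0 --[x]--> q3
  q3 --[y]--> q1

"yxy"


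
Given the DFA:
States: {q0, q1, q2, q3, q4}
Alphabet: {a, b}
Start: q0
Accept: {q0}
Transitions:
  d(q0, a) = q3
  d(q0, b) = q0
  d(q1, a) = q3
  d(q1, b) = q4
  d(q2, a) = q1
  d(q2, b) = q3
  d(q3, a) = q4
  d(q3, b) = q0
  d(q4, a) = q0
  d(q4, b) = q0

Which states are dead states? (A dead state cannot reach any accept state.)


Forward reachability from each state:
  q0 -> reaches accept state q0 (live)
  q1 -> reaches accept state q0 (live)
  q2 -> reaches accept state q0 (live)
  q3 -> reaches accept state q0 (live)
  q4 -> reaches accept state q0 (live)

None (all states can reach an accept state)


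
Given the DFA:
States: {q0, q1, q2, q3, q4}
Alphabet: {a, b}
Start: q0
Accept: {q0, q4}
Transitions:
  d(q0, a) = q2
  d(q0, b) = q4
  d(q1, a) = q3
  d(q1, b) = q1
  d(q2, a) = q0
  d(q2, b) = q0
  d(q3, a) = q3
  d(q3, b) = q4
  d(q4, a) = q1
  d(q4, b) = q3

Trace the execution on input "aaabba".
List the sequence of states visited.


Input: aaabba
d(q0, a) = q2
d(q2, a) = q0
d(q0, a) = q2
d(q2, b) = q0
d(q0, b) = q4
d(q4, a) = q1


q0 -> q2 -> q0 -> q2 -> q0 -> q4 -> q1


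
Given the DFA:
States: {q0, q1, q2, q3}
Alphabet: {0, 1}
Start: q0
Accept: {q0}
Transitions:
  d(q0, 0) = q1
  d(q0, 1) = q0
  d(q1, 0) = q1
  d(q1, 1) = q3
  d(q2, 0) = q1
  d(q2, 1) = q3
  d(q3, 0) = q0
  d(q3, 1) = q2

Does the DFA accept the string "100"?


Trace: q0 -> q0 -> q1 -> q1
Final state: q1
Accept states: {q0}

No, rejected (final state q1 is not an accept state)


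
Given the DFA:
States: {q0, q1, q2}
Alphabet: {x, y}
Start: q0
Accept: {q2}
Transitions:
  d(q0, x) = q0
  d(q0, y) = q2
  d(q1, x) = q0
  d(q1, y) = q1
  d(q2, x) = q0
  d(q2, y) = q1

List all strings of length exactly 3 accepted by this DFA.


All strings of length 3: 8 total
Accepted: 2

"xxy", "yxy"


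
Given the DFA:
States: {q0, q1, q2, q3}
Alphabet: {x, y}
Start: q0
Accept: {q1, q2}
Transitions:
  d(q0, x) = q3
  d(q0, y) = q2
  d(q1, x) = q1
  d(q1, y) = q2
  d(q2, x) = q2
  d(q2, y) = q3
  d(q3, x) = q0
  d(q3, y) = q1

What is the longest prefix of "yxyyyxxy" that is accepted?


Run the DFA, marking each prefix where the state is accepting:
  "" -> q0 [reject]
  "y" -> q2 [accept]
  "yx" -> q2 [accept]
  "yxy" -> q3 [reject]
  "yxyy" -> q1 [accept]
  "yxyyy" -> q2 [accept]
  "yxyyyx" -> q2 [accept]
  "yxyyyxx" -> q2 [accept]
  "yxyyyxxy" -> q3 [reject]

"yxyyyxx"


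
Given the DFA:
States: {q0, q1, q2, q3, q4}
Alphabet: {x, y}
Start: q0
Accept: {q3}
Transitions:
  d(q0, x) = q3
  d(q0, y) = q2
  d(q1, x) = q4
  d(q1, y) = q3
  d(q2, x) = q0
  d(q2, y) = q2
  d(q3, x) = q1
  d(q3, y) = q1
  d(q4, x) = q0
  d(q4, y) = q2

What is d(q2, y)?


Looking up transition d(q2, y)

q2


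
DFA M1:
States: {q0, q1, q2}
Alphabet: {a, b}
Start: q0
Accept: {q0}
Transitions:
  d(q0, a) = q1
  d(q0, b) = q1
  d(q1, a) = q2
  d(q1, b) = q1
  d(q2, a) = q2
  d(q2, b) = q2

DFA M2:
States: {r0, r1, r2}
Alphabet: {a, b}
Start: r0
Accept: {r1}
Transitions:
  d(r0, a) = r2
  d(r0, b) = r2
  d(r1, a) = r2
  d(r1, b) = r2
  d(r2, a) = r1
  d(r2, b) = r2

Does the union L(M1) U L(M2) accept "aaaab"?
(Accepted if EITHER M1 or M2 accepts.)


M1: final=q2 accepted=False
M2: final=r2 accepted=False

No, union rejects (neither accepts)


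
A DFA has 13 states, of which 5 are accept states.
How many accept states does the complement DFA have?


Complement swaps accept and non-accept states.
13 - 5 = 8

8


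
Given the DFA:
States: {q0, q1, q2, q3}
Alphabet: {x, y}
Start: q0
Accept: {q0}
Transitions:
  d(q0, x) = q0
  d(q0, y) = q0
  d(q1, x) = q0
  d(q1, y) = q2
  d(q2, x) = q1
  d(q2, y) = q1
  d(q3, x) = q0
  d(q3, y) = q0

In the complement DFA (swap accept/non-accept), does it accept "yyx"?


Trace: q0 -> q0 -> q0 -> q0
Final: q0
Original accept: {q0}
Complement: q0 is in original accept

No, complement rejects (original accepts)


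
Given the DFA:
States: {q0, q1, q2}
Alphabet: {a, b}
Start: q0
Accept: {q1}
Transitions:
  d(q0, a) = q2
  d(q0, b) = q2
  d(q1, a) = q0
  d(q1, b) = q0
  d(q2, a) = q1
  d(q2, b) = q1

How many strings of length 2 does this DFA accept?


Enumerating all length-2 strings:
  "aa" -> q1 [accept]
  "ab" -> q1 [accept]
  "ba" -> q1 [accept]
  "bb" -> q1 [accept]

4 out of 4


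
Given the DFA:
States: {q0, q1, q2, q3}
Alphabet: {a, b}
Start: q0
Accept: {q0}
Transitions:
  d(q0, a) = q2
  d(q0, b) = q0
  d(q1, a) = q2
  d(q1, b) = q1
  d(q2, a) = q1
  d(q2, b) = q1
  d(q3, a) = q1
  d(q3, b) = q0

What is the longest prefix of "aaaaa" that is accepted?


Run the DFA, marking each prefix where the state is accepting:
  "" -> q0 [accept]
  "a" -> q2 [reject]
  "aa" -> q1 [reject]
  "aaa" -> q2 [reject]
  "aaaa" -> q1 [reject]
  "aaaaa" -> q2 [reject]

""


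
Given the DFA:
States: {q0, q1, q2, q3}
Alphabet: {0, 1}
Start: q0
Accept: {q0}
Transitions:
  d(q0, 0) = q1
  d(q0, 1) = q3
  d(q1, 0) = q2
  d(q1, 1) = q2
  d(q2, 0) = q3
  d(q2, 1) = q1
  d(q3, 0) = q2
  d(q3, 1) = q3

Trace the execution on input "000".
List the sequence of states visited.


Input: 000
d(q0, 0) = q1
d(q1, 0) = q2
d(q2, 0) = q3


q0 -> q1 -> q2 -> q3


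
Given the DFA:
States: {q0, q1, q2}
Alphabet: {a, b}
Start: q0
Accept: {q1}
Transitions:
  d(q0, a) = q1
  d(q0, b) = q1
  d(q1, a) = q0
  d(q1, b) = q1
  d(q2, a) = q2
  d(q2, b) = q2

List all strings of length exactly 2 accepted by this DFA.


All strings of length 2: 4 total
Accepted: 2

"ab", "bb"


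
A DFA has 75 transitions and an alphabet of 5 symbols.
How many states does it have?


Each state has exactly one transition per symbol.
states = transitions / |alphabet| = 75 / 5 = 15

15


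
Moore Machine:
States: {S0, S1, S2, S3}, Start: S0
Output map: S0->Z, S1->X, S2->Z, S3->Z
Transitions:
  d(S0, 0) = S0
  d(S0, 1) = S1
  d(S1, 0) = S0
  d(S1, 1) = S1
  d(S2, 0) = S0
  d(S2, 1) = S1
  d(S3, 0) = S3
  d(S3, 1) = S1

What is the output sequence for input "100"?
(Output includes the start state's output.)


Start: S0 (output Z)
  --1--> S1 (output X)
  --0--> S0 (output Z)
  --0--> S0 (output Z)

"ZXZZ"


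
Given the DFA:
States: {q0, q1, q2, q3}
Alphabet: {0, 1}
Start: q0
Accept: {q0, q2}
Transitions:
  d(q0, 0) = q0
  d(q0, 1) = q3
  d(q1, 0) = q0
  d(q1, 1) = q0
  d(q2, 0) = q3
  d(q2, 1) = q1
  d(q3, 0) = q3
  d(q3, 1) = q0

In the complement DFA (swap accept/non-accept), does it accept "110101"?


Trace: q0 -> q3 -> q0 -> q0 -> q3 -> q3 -> q0
Final: q0
Original accept: {q0, q2}
Complement: q0 is in original accept

No, complement rejects (original accepts)


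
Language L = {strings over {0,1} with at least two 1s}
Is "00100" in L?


count('1') = 1

No, "00100" is not in L


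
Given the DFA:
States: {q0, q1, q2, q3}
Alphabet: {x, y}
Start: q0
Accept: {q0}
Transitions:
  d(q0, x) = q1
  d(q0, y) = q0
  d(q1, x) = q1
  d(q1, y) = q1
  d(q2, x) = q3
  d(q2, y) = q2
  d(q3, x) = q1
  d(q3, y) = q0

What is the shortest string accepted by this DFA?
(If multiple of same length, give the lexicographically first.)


BFS by string length (lex-first path to each state shown):
  len 0: q0<-""
Found accept state at length 0.

"" (empty string)


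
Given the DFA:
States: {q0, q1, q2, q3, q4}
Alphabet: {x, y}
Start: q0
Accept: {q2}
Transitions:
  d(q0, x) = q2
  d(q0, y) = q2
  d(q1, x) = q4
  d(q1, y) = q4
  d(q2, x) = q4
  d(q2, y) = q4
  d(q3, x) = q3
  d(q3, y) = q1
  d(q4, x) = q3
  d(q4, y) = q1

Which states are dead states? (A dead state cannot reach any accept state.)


Forward reachability from each state:
  q0 -> reaches accept state q2 (live)
  q1 -> reaches {q1, q3, q4}, no accept state (dead)
  q2 -> reaches accept state q2 (live)
  q3 -> reaches {q1, q3, q4}, no accept state (dead)
  q4 -> reaches {q1, q3, q4}, no accept state (dead)

{q1, q3, q4}


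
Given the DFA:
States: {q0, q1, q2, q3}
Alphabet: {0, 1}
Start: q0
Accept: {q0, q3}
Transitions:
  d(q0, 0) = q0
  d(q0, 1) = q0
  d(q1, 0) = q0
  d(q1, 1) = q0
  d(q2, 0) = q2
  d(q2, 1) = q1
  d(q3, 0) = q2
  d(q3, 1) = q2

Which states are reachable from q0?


BFS from q0:
  layer 0: {q0}

{q0}


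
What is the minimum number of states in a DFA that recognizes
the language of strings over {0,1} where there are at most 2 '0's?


States: count = 0, 1, ..., 2 (all accepting; 3 states), plus a dead state for count > 2.
Total: 3 + 1 = 4.

4


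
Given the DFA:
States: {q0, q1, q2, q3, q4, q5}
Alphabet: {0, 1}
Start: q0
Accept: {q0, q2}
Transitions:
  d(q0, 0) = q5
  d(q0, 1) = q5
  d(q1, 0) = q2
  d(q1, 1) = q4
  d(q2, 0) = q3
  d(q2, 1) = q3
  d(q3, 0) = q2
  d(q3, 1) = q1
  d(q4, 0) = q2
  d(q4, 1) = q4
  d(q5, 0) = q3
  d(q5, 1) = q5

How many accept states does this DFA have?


Accept states listed: {q0, q2}
Counting: q0(1) q2(2)

2


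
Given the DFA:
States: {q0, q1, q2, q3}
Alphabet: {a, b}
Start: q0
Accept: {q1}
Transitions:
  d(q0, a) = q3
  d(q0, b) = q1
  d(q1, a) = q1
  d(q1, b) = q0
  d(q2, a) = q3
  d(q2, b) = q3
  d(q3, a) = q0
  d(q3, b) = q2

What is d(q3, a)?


Looking up transition d(q3, a)

q0


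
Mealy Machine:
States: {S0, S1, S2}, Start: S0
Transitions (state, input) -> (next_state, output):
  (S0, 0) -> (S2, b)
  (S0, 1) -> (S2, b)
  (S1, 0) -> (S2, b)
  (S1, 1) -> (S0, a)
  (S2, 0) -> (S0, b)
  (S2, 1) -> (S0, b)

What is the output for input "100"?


Step-by-step:
  (S0, 1) -> (S2, b)
  (S2, 0) -> (S0, b)
  (S0, 0) -> (S2, b)

"bbb"


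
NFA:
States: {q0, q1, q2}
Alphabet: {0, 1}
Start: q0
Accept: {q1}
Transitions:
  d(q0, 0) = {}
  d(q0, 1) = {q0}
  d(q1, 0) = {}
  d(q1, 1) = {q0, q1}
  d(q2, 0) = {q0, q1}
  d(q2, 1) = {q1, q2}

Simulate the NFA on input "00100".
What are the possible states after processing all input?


Start: {q0}
  --0--> {}
  --0--> {}
  --1--> {}
  --0--> {}
  --0--> {}

{} (empty set, no valid transitions)


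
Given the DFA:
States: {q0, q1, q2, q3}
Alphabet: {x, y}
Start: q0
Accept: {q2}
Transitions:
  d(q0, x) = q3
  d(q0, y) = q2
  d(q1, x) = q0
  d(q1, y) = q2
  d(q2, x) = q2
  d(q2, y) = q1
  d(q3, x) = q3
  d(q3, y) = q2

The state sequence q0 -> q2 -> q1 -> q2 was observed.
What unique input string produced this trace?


Trace back each transition to find the symbol:
  q0 --[y]--> q2
  q2 --[y]--> q1
  q1 --[y]--> q2

"yyy"


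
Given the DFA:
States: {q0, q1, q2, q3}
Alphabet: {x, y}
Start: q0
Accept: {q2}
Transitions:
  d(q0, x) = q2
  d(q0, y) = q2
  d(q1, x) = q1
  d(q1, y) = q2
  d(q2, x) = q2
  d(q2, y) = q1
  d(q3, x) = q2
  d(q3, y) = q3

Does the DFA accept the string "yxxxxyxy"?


Trace: q0 -> q2 -> q2 -> q2 -> q2 -> q2 -> q1 -> q1 -> q2
Final state: q2
Accept states: {q2}

Yes, accepted (final state q2 is an accept state)


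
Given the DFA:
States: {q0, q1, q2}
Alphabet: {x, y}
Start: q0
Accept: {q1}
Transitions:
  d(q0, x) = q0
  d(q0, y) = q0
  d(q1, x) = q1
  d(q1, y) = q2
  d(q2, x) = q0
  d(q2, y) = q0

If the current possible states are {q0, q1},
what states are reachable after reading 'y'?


Apply transition on 'y' from each current state:
  d(q0, y) = q0
  d(q1, y) = q2

{q0, q2}


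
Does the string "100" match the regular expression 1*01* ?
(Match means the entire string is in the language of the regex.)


|string| = 3; first = '1'; last = '0'

No, "100" does not match 1*01*


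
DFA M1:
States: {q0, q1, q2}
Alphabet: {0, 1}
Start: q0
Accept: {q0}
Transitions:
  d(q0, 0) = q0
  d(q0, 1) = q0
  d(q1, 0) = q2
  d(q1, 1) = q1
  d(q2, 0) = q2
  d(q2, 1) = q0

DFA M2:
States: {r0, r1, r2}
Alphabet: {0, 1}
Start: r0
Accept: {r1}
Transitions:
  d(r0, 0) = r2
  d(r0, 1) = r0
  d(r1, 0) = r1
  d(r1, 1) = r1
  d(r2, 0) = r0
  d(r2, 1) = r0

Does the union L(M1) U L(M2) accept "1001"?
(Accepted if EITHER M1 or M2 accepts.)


M1: final=q0 accepted=True
M2: final=r0 accepted=False

Yes, union accepts


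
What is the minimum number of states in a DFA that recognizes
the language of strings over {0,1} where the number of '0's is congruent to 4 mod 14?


States track (count of '0') mod 14.
Need 14 states: one per remainder 0..13; accept = remainder 4.

14


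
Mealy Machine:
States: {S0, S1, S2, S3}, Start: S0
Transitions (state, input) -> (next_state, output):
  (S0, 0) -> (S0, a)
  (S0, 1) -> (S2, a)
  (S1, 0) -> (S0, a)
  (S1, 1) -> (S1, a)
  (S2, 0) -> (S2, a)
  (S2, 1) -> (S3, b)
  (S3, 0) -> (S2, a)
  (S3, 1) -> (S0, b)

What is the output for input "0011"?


Step-by-step:
  (S0, 0) -> (S0, a)
  (S0, 0) -> (S0, a)
  (S0, 1) -> (S2, a)
  (S2, 1) -> (S3, b)

"aaab"


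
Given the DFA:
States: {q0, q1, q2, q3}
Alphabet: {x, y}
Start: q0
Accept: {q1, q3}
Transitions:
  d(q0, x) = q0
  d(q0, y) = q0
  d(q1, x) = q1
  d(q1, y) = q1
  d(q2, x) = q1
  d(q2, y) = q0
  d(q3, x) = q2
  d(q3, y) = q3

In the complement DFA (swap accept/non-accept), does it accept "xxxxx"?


Trace: q0 -> q0 -> q0 -> q0 -> q0 -> q0
Final: q0
Original accept: {q1, q3}
Complement: q0 is not in original accept

Yes, complement accepts (original rejects)


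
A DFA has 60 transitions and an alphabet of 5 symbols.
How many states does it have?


Each state has exactly one transition per symbol.
states = transitions / |alphabet| = 60 / 5 = 12

12


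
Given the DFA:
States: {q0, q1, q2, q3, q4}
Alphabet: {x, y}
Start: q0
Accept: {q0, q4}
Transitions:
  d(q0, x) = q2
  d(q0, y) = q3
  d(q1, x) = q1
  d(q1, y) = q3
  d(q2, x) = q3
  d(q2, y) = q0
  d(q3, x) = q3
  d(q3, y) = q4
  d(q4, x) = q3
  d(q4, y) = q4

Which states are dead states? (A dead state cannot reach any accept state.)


Forward reachability from each state:
  q0 -> reaches accept state q0 (live)
  q1 -> reaches accept state q4 (live)
  q2 -> reaches accept state q0 (live)
  q3 -> reaches accept state q4 (live)
  q4 -> reaches accept state q4 (live)

None (all states can reach an accept state)


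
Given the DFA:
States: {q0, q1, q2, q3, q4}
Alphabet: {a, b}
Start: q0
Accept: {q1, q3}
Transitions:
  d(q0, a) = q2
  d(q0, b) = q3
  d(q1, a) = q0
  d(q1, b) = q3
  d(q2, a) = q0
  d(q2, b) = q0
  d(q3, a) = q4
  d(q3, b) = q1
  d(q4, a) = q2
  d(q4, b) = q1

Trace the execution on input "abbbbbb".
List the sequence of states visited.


Input: abbbbbb
d(q0, a) = q2
d(q2, b) = q0
d(q0, b) = q3
d(q3, b) = q1
d(q1, b) = q3
d(q3, b) = q1
d(q1, b) = q3


q0 -> q2 -> q0 -> q3 -> q1 -> q3 -> q1 -> q3


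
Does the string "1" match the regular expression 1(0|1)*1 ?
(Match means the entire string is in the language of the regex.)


|string| = 1; first = '1'; last = '1'

No, "1" does not match 1(0|1)*1


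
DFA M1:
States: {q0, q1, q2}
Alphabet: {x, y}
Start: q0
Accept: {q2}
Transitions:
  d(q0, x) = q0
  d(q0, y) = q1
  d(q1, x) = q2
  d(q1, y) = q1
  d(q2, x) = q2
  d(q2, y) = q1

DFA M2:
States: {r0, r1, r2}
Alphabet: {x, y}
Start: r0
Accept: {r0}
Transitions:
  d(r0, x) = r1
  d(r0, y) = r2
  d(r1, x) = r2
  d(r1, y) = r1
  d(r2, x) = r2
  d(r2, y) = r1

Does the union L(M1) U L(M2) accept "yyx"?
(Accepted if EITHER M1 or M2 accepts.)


M1: final=q2 accepted=True
M2: final=r2 accepted=False

Yes, union accepts


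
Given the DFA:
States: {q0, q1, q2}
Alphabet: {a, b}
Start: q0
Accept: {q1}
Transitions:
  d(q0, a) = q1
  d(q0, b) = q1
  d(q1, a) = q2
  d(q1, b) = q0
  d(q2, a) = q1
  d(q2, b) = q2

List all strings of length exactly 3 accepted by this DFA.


All strings of length 3: 8 total
Accepted: 6

"aaa", "aba", "abb", "baa", "bba", "bbb"


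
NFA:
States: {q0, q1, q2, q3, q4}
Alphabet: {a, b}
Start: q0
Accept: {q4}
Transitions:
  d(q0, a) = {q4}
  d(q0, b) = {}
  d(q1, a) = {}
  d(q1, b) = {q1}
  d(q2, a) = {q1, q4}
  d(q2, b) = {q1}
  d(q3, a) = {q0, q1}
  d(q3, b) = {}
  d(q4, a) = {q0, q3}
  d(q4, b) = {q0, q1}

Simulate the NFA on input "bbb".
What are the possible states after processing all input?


Start: {q0}
  --b--> {}
  --b--> {}
  --b--> {}

{} (empty set, no valid transitions)


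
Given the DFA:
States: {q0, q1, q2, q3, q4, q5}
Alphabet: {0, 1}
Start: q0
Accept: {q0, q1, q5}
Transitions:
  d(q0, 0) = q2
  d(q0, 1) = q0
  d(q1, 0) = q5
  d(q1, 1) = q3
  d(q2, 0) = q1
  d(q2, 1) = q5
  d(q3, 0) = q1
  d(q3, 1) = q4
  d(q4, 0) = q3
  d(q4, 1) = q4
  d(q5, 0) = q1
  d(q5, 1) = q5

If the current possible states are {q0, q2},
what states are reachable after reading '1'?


Apply transition on '1' from each current state:
  d(q0, 1) = q0
  d(q2, 1) = q5

{q0, q5}


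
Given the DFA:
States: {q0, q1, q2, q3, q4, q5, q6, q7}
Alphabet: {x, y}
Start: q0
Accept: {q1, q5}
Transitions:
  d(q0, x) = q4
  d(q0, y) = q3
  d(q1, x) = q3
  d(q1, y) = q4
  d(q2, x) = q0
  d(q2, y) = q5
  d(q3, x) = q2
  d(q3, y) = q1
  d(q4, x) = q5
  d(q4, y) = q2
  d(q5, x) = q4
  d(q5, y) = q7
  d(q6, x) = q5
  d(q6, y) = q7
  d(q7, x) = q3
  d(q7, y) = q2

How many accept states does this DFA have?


Accept states listed: {q1, q5}
Counting: q1(1) q5(2)

2


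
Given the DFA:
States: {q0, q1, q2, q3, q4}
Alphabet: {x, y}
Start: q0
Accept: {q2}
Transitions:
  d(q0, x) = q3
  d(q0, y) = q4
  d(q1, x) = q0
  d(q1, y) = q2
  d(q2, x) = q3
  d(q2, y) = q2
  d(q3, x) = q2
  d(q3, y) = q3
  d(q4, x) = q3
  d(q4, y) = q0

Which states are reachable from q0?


BFS from q0:
  layer 0: {q0}
  layer 1: {q3, q4}
  layer 2: {q2}

{q0, q2, q3, q4}


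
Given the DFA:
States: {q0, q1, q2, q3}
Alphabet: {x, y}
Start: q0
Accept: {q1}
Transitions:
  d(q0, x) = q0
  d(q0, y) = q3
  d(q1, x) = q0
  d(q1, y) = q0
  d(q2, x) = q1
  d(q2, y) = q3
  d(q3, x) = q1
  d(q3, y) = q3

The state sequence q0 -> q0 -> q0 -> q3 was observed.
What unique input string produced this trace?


Trace back each transition to find the symbol:
  q0 --[x]--> q0
  q0 --[x]--> q0
  q0 --[y]--> q3

"xxy"


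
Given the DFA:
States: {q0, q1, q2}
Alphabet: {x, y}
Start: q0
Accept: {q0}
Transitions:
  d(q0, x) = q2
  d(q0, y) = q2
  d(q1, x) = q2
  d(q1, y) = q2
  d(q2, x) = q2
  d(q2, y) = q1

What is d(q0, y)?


Looking up transition d(q0, y)

q2


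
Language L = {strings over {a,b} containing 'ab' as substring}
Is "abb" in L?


'ab' occurs at index 0

Yes, "abb" is in L


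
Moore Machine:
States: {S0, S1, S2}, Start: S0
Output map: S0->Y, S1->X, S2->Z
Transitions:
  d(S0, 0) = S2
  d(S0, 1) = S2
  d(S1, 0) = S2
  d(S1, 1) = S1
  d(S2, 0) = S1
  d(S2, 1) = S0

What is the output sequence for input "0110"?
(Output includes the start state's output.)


Start: S0 (output Y)
  --0--> S2 (output Z)
  --1--> S0 (output Y)
  --1--> S2 (output Z)
  --0--> S1 (output X)

"YZYZX"


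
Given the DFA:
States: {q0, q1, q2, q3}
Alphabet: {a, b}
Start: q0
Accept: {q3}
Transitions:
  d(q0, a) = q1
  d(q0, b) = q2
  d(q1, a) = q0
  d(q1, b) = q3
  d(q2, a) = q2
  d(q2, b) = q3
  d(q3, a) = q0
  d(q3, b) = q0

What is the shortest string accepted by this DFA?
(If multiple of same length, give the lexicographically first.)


BFS by string length (lex-first path to each state shown):
  len 0: q0<-""
  len 1: q1<-"a", q2<-"b"
  len 2: q0<-"aa", q2<-"ba", q3<-"ab"
Found accept state at length 2.

"ab"


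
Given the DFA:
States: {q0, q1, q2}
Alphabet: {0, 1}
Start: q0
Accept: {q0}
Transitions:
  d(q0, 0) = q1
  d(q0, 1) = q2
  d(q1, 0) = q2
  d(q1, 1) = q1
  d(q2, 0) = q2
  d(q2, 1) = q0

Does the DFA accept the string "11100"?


Trace: q0 -> q2 -> q0 -> q2 -> q2 -> q2
Final state: q2
Accept states: {q0}

No, rejected (final state q2 is not an accept state)


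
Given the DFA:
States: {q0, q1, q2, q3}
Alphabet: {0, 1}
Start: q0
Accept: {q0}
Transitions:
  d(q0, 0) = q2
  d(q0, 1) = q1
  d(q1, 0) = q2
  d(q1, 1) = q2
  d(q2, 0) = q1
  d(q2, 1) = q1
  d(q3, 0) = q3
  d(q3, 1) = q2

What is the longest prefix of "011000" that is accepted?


Run the DFA, marking each prefix where the state is accepting:
  "" -> q0 [accept]
  "0" -> q2 [reject]
  "01" -> q1 [reject]
  "011" -> q2 [reject]
  "0110" -> q1 [reject]
  "01100" -> q2 [reject]
  "011000" -> q1 [reject]

""


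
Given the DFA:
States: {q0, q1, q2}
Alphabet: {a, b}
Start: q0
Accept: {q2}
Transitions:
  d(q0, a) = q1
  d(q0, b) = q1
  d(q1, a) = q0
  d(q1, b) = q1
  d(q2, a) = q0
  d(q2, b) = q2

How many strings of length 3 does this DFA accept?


Enumerating all length-3 strings:
  "aaa" -> q1 [reject]
  "aab" -> q1 [reject]
  "aba" -> q0 [reject]
  "abb" -> q1 [reject]
  "baa" -> q1 [reject]
  "bab" -> q1 [reject]
  "bba" -> q0 [reject]
  "bbb" -> q1 [reject]

0 out of 8


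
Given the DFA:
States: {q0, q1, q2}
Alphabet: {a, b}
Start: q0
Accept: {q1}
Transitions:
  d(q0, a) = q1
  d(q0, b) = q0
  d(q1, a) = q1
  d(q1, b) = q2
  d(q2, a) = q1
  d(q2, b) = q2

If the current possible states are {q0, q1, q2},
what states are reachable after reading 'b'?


Apply transition on 'b' from each current state:
  d(q0, b) = q0
  d(q1, b) = q2
  d(q2, b) = q2

{q0, q2}


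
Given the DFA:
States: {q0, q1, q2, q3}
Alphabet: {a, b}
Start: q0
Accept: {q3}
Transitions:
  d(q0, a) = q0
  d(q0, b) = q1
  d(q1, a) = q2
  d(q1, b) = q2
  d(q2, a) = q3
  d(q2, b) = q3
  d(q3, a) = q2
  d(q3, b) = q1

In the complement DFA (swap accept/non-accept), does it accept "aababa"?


Trace: q0 -> q0 -> q0 -> q1 -> q2 -> q3 -> q2
Final: q2
Original accept: {q3}
Complement: q2 is not in original accept

Yes, complement accepts (original rejects)


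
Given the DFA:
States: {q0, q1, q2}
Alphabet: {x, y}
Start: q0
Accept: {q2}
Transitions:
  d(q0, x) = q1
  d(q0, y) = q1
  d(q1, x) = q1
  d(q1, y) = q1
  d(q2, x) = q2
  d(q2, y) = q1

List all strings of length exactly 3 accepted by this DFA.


All strings of length 3: 8 total
Accepted: 0

None


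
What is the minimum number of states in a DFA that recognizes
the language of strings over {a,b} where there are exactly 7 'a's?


States: count = 0, 1, ..., 7 (that's 8 states), plus a dead state for count > 7.
Total: 8 + 1 = 9. Accept = count-7 state.

9


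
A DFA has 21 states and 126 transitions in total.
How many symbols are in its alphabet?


Each state has exactly one transition per symbol.
|alphabet| = transitions / states = 126 / 21 = 6

6


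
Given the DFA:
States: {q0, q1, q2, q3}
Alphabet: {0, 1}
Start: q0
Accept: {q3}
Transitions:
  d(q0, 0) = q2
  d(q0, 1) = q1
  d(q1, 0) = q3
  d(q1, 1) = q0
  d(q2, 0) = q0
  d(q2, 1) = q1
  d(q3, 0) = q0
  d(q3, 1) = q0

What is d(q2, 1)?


Looking up transition d(q2, 1)

q1


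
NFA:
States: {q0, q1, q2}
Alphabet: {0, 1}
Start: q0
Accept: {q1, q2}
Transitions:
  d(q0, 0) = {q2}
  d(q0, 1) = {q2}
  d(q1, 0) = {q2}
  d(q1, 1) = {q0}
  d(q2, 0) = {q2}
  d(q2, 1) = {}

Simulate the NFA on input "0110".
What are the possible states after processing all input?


Start: {q0}
  --0--> {q2}
  --1--> {}
  --1--> {}
  --0--> {}

{} (empty set, no valid transitions)


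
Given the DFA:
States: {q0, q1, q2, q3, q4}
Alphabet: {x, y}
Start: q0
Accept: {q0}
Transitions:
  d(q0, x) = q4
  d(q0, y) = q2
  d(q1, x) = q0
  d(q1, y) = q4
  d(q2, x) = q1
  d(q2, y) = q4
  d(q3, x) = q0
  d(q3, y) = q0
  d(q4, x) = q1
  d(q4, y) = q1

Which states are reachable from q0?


BFS from q0:
  layer 0: {q0}
  layer 1: {q2, q4}
  layer 2: {q1}

{q0, q1, q2, q4}


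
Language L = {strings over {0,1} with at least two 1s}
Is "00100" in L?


count('1') = 1

No, "00100" is not in L


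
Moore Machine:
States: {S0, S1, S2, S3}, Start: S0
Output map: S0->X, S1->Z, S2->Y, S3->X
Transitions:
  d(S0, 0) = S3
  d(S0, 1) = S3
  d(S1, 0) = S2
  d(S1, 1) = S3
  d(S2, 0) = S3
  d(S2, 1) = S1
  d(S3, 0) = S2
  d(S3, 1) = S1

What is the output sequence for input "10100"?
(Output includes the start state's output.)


Start: S0 (output X)
  --1--> S3 (output X)
  --0--> S2 (output Y)
  --1--> S1 (output Z)
  --0--> S2 (output Y)
  --0--> S3 (output X)

"XXYZYX"


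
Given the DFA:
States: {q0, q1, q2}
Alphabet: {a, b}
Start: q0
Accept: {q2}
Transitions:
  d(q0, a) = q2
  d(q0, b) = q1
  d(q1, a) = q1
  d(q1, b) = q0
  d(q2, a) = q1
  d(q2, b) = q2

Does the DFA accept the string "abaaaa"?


Trace: q0 -> q2 -> q2 -> q1 -> q1 -> q1 -> q1
Final state: q1
Accept states: {q2}

No, rejected (final state q1 is not an accept state)


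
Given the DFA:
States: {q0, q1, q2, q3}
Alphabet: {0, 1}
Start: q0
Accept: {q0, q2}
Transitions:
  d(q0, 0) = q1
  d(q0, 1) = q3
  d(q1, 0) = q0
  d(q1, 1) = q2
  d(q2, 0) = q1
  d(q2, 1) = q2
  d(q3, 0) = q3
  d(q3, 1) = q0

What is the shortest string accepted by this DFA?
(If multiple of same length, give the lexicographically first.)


BFS by string length (lex-first path to each state shown):
  len 0: q0<-""
Found accept state at length 0.

"" (empty string)


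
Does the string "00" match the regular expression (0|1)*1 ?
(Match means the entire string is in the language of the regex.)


|string| = 2; first = '0'; last = '0'

No, "00" does not match (0|1)*1


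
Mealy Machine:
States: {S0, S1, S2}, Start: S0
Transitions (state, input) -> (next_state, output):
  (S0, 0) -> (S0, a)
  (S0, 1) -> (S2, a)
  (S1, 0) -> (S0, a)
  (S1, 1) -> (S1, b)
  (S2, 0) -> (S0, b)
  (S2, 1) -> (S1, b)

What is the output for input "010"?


Step-by-step:
  (S0, 0) -> (S0, a)
  (S0, 1) -> (S2, a)
  (S2, 0) -> (S0, b)

"aab"


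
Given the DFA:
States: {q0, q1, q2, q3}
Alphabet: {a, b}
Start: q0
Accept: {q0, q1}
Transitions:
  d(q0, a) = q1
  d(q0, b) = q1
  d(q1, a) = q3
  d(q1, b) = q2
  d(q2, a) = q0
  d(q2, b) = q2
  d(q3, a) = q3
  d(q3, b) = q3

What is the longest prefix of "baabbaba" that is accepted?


Run the DFA, marking each prefix where the state is accepting:
  "" -> q0 [accept]
  "b" -> q1 [accept]
  "ba" -> q3 [reject]
  "baa" -> q3 [reject]
  "baab" -> q3 [reject]
  "baabb" -> q3 [reject]
  "baabba" -> q3 [reject]
  "baabbab" -> q3 [reject]
  "baabbaba" -> q3 [reject]

"b"


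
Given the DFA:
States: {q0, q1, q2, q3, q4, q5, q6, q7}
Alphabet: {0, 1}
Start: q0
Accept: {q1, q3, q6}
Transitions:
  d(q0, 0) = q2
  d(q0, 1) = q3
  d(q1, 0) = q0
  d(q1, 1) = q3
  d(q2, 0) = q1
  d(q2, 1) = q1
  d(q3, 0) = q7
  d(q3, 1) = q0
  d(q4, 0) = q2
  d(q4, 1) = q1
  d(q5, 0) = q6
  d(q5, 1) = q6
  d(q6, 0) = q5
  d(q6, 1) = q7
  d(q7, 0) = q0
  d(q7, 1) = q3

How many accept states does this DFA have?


Accept states listed: {q1, q3, q6}
Counting: q1(1) q3(2) q6(3)

3


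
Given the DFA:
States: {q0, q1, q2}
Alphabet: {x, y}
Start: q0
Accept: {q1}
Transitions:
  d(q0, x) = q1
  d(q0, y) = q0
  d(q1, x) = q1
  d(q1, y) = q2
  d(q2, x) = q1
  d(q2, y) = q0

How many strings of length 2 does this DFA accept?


Enumerating all length-2 strings:
  "xx" -> q1 [accept]
  "xy" -> q2 [reject]
  "yx" -> q1 [accept]
  "yy" -> q0 [reject]

2 out of 4


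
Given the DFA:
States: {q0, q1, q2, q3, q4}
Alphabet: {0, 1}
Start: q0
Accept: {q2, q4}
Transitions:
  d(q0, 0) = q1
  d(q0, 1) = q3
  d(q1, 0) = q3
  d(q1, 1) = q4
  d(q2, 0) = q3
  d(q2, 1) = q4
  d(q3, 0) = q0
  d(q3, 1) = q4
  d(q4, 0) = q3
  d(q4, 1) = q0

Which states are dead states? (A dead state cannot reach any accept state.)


Forward reachability from each state:
  q0 -> reaches accept state q4 (live)
  q1 -> reaches accept state q4 (live)
  q2 -> reaches accept state q2 (live)
  q3 -> reaches accept state q4 (live)
  q4 -> reaches accept state q4 (live)

None (all states can reach an accept state)


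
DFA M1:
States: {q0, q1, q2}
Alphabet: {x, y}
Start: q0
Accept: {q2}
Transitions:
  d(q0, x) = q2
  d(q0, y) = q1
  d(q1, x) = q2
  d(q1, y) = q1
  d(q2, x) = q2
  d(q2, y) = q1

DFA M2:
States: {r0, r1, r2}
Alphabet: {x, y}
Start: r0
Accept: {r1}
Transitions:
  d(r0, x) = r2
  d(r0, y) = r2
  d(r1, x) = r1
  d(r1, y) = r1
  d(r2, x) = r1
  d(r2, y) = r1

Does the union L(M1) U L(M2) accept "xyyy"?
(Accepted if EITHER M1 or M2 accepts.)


M1: final=q1 accepted=False
M2: final=r1 accepted=True

Yes, union accepts


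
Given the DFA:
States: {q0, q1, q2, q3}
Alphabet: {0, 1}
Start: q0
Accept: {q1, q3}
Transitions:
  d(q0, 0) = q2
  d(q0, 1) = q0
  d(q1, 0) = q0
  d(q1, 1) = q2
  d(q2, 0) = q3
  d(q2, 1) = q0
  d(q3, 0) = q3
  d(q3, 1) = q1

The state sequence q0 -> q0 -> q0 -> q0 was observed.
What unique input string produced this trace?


Trace back each transition to find the symbol:
  q0 --[1]--> q0
  q0 --[1]--> q0
  q0 --[1]--> q0

"111"


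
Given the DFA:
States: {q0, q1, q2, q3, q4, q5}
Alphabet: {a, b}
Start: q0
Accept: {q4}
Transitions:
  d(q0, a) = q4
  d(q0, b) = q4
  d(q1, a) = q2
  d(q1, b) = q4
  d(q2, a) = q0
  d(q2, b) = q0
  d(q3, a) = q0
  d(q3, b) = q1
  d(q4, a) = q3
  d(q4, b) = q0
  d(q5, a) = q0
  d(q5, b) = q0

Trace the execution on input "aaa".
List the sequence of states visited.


Input: aaa
d(q0, a) = q4
d(q4, a) = q3
d(q3, a) = q0


q0 -> q4 -> q3 -> q0


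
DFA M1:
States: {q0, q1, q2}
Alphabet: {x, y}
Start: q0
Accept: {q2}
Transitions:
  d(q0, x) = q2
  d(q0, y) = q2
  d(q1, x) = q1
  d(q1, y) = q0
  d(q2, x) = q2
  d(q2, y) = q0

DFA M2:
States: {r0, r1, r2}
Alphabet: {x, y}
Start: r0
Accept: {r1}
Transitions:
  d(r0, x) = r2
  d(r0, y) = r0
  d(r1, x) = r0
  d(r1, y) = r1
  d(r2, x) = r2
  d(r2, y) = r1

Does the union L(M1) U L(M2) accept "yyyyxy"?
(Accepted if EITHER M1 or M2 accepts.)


M1: final=q0 accepted=False
M2: final=r1 accepted=True

Yes, union accepts


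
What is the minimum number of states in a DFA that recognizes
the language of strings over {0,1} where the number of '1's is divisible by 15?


States track (count of '1') mod 15.
Need 15 states: one per remainder 0..14; accept = remainder 0.

15


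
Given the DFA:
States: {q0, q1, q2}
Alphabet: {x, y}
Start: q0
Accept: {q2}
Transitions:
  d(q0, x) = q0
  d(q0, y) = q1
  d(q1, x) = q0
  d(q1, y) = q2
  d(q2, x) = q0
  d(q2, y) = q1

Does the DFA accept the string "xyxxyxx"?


Trace: q0 -> q0 -> q1 -> q0 -> q0 -> q1 -> q0 -> q0
Final state: q0
Accept states: {q2}

No, rejected (final state q0 is not an accept state)


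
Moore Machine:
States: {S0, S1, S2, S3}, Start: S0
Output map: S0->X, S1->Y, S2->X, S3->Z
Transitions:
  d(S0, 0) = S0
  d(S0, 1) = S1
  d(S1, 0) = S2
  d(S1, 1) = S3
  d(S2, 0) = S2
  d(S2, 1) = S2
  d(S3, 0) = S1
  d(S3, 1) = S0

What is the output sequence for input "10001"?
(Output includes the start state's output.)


Start: S0 (output X)
  --1--> S1 (output Y)
  --0--> S2 (output X)
  --0--> S2 (output X)
  --0--> S2 (output X)
  --1--> S2 (output X)

"XYXXXX"


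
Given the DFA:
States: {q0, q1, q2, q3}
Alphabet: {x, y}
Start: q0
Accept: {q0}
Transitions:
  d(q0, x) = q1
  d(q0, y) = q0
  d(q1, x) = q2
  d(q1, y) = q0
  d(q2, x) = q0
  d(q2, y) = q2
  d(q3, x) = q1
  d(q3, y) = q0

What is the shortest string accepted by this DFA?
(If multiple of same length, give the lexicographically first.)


BFS by string length (lex-first path to each state shown):
  len 0: q0<-""
Found accept state at length 0.

"" (empty string)


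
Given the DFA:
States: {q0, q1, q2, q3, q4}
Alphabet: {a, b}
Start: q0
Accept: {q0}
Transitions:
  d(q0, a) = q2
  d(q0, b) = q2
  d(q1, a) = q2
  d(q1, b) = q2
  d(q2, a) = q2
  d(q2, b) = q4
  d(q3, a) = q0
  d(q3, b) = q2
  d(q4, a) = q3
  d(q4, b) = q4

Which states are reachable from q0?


BFS from q0:
  layer 0: {q0}
  layer 1: {q2}
  layer 2: {q4}
  layer 3: {q3}

{q0, q2, q3, q4}


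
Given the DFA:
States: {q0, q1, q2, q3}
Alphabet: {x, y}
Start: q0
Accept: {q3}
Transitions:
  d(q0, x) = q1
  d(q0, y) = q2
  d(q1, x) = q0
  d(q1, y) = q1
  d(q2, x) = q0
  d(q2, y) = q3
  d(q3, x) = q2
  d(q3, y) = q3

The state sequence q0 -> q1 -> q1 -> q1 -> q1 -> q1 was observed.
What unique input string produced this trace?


Trace back each transition to find the symbol:
  q0 --[x]--> q1
  q1 --[y]--> q1
  q1 --[y]--> q1
  q1 --[y]--> q1
  q1 --[y]--> q1

"xyyyy"


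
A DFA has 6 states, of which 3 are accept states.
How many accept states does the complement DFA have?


Complement swaps accept and non-accept states.
6 - 3 = 3

3


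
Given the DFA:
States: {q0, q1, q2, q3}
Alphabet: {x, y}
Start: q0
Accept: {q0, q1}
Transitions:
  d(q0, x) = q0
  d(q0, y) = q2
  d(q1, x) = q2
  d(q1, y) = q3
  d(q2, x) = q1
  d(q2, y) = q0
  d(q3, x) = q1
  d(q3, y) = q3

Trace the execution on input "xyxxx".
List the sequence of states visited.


Input: xyxxx
d(q0, x) = q0
d(q0, y) = q2
d(q2, x) = q1
d(q1, x) = q2
d(q2, x) = q1


q0 -> q0 -> q2 -> q1 -> q2 -> q1


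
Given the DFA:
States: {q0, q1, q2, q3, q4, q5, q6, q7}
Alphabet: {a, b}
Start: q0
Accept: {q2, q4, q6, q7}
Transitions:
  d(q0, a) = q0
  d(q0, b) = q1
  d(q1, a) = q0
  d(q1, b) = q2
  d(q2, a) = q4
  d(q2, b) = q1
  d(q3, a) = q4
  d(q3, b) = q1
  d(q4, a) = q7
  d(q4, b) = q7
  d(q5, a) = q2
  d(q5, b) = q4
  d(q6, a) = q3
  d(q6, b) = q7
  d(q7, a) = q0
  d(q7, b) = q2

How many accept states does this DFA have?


Accept states listed: {q2, q4, q6, q7}
Counting: q2(1) q4(2) q6(3) q7(4)

4


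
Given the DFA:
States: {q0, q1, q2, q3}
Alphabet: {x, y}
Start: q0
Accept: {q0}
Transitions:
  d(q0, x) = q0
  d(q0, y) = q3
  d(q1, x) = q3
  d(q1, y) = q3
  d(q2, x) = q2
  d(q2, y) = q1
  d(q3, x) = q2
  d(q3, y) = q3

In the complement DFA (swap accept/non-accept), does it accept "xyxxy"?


Trace: q0 -> q0 -> q3 -> q2 -> q2 -> q1
Final: q1
Original accept: {q0}
Complement: q1 is not in original accept

Yes, complement accepts (original rejects)


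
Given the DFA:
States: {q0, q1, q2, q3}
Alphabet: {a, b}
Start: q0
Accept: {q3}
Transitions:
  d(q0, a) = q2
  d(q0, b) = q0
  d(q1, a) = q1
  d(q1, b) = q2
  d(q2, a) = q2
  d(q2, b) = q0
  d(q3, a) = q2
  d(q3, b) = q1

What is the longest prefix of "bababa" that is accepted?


Run the DFA, marking each prefix where the state is accepting:
  "" -> q0 [reject]
  "b" -> q0 [reject]
  "ba" -> q2 [reject]
  "bab" -> q0 [reject]
  "baba" -> q2 [reject]
  "babab" -> q0 [reject]
  "bababa" -> q2 [reject]

No prefix is accepted


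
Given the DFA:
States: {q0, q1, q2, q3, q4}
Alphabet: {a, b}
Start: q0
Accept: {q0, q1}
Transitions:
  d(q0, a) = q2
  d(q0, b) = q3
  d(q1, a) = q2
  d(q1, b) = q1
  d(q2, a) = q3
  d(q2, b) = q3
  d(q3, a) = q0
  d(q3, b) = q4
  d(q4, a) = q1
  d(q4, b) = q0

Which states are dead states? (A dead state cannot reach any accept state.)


Forward reachability from each state:
  q0 -> reaches accept state q0 (live)
  q1 -> reaches accept state q0 (live)
  q2 -> reaches accept state q0 (live)
  q3 -> reaches accept state q0 (live)
  q4 -> reaches accept state q0 (live)

None (all states can reach an accept state)


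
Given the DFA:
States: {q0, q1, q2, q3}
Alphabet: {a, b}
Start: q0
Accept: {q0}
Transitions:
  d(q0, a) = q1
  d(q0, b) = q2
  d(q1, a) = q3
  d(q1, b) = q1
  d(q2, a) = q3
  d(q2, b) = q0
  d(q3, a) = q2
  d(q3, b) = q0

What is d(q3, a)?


Looking up transition d(q3, a)

q2


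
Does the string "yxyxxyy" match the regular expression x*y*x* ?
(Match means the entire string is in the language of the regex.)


|string| = 7; first = 'y'; last = 'y'

No, "yxyxxyy" does not match x*y*x*


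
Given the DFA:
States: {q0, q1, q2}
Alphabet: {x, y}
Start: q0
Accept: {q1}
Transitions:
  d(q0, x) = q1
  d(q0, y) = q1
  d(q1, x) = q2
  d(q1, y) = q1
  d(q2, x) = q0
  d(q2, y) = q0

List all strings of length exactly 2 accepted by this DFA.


All strings of length 2: 4 total
Accepted: 2

"xy", "yy"


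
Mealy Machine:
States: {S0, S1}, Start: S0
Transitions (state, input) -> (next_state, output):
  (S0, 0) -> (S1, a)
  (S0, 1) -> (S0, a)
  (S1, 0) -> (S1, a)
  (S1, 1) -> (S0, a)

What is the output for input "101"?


Step-by-step:
  (S0, 1) -> (S0, a)
  (S0, 0) -> (S1, a)
  (S1, 1) -> (S0, a)

"aaa"


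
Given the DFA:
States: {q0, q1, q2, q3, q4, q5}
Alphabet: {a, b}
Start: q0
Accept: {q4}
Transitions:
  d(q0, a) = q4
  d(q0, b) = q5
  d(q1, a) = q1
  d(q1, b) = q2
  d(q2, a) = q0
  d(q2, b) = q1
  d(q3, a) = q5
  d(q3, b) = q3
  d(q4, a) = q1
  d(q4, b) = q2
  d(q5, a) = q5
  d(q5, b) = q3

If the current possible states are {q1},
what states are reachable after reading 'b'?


Apply transition on 'b' from each current state:
  d(q1, b) = q2

{q2}
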